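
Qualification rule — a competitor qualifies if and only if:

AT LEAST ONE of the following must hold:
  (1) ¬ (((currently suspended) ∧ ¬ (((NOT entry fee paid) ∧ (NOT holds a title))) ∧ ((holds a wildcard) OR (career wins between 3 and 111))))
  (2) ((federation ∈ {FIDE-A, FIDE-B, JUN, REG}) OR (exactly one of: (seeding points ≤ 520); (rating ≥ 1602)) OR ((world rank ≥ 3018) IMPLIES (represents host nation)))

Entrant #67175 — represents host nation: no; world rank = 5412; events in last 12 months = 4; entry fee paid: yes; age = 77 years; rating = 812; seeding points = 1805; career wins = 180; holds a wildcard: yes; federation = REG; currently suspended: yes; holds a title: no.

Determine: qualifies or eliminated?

Qualifies

Atomic conditions:
  currently suspended: yes → true
  NOT entry fee paid: yes → false
  NOT holds a title: no → true
  holds a wildcard: yes → true
  career wins between 3 and 111: 180 in [3, 111] is false
  federation ∈ {FIDE-A, FIDE-B, JUN, REG}: REG is in the set → true
  seeding points ≤ 520: 1805 ≤ 520 is false
  rating ≥ 1602: 812 ≥ 1602 is false
  world rank ≥ 3018: 5412 ≥ 3018 is true
  represents host nation: no → false
Combine:
[1.1.2.1] false AND true = false
[1.1.2] NOT false = true
[1.1.3] true OR false = true
[1.1] true AND true AND true = true
[1] NOT true = false
[2.2] exactly-one(false, false) = false
[2.3] true → false = false
[2] true OR false OR false = true
[root] false OR true = true
Overall: true → qualifies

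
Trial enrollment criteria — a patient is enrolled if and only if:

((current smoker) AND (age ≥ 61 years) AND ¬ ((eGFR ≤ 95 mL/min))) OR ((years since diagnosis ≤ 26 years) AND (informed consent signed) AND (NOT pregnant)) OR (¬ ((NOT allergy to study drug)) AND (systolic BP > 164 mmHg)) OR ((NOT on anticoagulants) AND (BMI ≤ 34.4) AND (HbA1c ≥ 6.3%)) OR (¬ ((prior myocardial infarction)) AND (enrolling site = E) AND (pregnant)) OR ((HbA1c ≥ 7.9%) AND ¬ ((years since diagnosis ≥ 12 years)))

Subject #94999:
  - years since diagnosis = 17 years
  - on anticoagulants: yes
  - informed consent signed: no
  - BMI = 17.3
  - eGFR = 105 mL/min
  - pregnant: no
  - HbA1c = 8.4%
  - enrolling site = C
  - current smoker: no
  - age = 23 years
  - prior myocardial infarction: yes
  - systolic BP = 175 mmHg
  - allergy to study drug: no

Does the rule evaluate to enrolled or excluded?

Atomic conditions:
  current smoker: no → false
  age ≥ 61 years: 23 ≥ 61 is false
  eGFR ≤ 95 mL/min: 105 ≤ 95 is false
  years since diagnosis ≤ 26 years: 17 ≤ 26 is true
  informed consent signed: no → false
  NOT pregnant: no → true
  NOT allergy to study drug: no → true
  systolic BP > 164 mmHg: 175 > 164 is true
  NOT on anticoagulants: yes → false
  BMI ≤ 34.4: 17.3 ≤ 34.4 is true
  HbA1c ≥ 6.3%: 8.4 ≥ 6.3 is true
  prior myocardial infarction: yes → true
  enrolling site = E: C == E is false
  pregnant: no → false
  HbA1c ≥ 7.9%: 8.4 ≥ 7.9 is true
  years since diagnosis ≥ 12 years: 17 ≥ 12 is true
Combine:
[1.3] NOT false = true
[1] false AND false AND true = false
[2] true AND false AND true = false
[3.1] NOT true = false
[3] false AND true = false
[4] false AND true AND true = false
[5.1] NOT true = false
[5] false AND false AND false = false
[6.2] NOT true = false
[6] true AND false = false
[root] false OR false OR false OR false OR false OR false = false
Overall: false → excluded

Excluded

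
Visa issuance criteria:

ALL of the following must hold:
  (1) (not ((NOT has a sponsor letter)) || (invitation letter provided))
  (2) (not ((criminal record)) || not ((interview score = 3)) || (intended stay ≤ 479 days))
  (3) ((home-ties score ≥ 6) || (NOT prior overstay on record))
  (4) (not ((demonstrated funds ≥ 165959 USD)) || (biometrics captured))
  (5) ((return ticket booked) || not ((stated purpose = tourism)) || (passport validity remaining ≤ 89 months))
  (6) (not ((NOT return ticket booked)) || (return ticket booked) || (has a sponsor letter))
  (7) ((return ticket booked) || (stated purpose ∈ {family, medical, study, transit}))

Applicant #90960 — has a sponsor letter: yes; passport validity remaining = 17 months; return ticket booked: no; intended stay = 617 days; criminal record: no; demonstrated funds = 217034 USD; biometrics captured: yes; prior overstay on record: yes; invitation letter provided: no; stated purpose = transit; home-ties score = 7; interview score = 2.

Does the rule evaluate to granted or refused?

Atomic conditions:
  NOT has a sponsor letter: yes → false
  invitation letter provided: no → false
  criminal record: no → false
  interview score = 3: 2 == 3 is false
  intended stay ≤ 479 days: 617 ≤ 479 is false
  home-ties score ≥ 6: 7 ≥ 6 is true
  NOT prior overstay on record: yes → false
  demonstrated funds ≥ 165959 USD: 217034 ≥ 165959 is true
  biometrics captured: yes → true
  return ticket booked: no → false
  stated purpose = tourism: transit == tourism is false
  passport validity remaining ≤ 89 months: 17 ≤ 89 is true
  NOT return ticket booked: no → true
  has a sponsor letter: yes → true
  stated purpose ∈ {family, medical, study, transit}: transit is in the set → true
Combine:
[1.1] NOT false = true
[1] true OR false = true
[2.1] NOT false = true
[2.2] NOT false = true
[2] true OR true OR false = true
[3] true OR false = true
[4.1] NOT true = false
[4] false OR true = true
[5.2] NOT false = true
[5] false OR true OR true = true
[6.1] NOT true = false
[6] false OR false OR true = true
[7] false OR true = true
[root] true AND true AND true AND true AND true AND true AND true = true
Overall: true → granted

Granted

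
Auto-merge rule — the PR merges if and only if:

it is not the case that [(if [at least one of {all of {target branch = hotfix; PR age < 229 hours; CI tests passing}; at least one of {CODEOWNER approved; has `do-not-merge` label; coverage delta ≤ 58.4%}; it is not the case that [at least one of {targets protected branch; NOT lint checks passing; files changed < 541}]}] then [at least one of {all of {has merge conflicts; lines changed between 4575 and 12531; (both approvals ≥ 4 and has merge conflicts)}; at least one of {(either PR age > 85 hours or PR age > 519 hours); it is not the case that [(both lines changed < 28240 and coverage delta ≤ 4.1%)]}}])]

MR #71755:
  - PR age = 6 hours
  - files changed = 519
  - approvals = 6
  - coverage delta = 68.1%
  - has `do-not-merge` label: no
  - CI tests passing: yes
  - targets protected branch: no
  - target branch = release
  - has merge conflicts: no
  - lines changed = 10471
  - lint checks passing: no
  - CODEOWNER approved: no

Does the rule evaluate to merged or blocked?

Atomic conditions:
  target branch = hotfix: release == hotfix is false
  PR age < 229 hours: 6 < 229 is true
  CI tests passing: yes → true
  CODEOWNER approved: no → false
  has `do-not-merge` label: no → false
  coverage delta ≤ 58.4%: 68.1 ≤ 58.4 is false
  targets protected branch: no → false
  NOT lint checks passing: no → true
  files changed < 541: 519 < 541 is true
  has merge conflicts: no → false
  lines changed between 4575 and 12531: 10471 in [4575, 12531] is true
  approvals ≥ 4: 6 ≥ 4 is true
  PR age > 85 hours: 6 > 85 is false
  PR age > 519 hours: 6 > 519 is false
  lines changed < 28240: 10471 < 28240 is true
  coverage delta ≤ 4.1%: 68.1 ≤ 4.1 is false
Combine:
[1.1.1] false AND true AND true = false
[1.1.2] false OR false OR false = false
[1.1.3.1] false OR true OR true = true
[1.1.3] NOT true = false
[1.1] false OR false OR false = false
[1.2.1.3] true AND false = false
[1.2.1] false AND true AND false = false
[1.2.2.1] false OR false = false
[1.2.2.2.1] true AND false = false
[1.2.2.2] NOT false = true
[1.2.2] false OR true = true
[1.2] false OR true = true
[1] false → true (antecedent false ⇒ implication holds) = true
[root] NOT true = false
Overall: false → blocked

Blocked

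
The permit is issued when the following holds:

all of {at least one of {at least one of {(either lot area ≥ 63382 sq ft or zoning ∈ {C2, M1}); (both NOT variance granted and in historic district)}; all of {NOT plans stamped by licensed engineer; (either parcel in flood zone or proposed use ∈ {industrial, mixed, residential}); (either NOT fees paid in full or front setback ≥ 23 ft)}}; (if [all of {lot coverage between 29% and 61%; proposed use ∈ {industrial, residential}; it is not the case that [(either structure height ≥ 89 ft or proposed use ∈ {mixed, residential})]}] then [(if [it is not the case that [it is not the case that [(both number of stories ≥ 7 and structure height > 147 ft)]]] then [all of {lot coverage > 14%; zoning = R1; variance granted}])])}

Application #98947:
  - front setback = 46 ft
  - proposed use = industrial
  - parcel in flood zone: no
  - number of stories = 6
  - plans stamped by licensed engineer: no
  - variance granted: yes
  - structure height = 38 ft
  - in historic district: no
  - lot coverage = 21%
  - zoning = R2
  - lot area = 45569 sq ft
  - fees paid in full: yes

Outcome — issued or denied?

Atomic conditions:
  lot area ≥ 63382 sq ft: 45569 ≥ 63382 is false
  zoning ∈ {C2, M1}: R2 is not in the set → false
  NOT variance granted: yes → false
  in historic district: no → false
  NOT plans stamped by licensed engineer: no → true
  parcel in flood zone: no → false
  proposed use ∈ {industrial, mixed, residential}: industrial is in the set → true
  NOT fees paid in full: yes → false
  front setback ≥ 23 ft: 46 ≥ 23 is true
  lot coverage between 29% and 61%: 21 in [29, 61] is false
  proposed use ∈ {industrial, residential}: industrial is in the set → true
  structure height ≥ 89 ft: 38 ≥ 89 is false
  proposed use ∈ {mixed, residential}: industrial is not in the set → false
  number of stories ≥ 7: 6 ≥ 7 is false
  structure height > 147 ft: 38 > 147 is false
  lot coverage > 14%: 21 > 14 is true
  zoning = R1: R2 == R1 is false
  variance granted: yes → true
Combine:
[1.1.1] false OR false = false
[1.1.2] false AND false = false
[1.1] false OR false = false
[1.2.2] false OR true = true
[1.2.3] false OR true = true
[1.2] true AND true AND true = true
[1] false OR true = true
[2.1.3.1] false OR false = false
[2.1.3] NOT false = true
[2.1] false AND true AND true = false
[2.2.1.1.1] false AND false = false
[2.2.1.1] NOT false = true
[2.2.1] NOT true = false
[2.2.2] true AND false AND true = false
[2.2] false → false (antecedent false ⇒ implication holds) = true
[2] false → true (antecedent false ⇒ implication holds) = true
[root] true AND true = true
Overall: true → issued

Issued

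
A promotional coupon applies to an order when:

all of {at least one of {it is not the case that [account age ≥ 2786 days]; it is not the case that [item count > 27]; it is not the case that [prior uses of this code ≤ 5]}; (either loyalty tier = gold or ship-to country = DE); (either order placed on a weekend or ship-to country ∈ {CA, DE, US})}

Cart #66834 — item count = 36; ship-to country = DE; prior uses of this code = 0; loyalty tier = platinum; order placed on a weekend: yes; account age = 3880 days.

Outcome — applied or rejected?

Rejected

Atomic conditions:
  account age ≥ 2786 days: 3880 ≥ 2786 is true
  item count > 27: 36 > 27 is true
  prior uses of this code ≤ 5: 0 ≤ 5 is true
  loyalty tier = gold: platinum == gold is false
  ship-to country = DE: DE == DE is true
  order placed on a weekend: yes → true
  ship-to country ∈ {CA, DE, US}: DE is in the set → true
Combine:
[1.1] NOT true = false
[1.2] NOT true = false
[1.3] NOT true = false
[1] false OR false OR false = false
[2] false OR true = true
[3] true OR true = true
[root] false AND true AND true = false
Overall: false → rejected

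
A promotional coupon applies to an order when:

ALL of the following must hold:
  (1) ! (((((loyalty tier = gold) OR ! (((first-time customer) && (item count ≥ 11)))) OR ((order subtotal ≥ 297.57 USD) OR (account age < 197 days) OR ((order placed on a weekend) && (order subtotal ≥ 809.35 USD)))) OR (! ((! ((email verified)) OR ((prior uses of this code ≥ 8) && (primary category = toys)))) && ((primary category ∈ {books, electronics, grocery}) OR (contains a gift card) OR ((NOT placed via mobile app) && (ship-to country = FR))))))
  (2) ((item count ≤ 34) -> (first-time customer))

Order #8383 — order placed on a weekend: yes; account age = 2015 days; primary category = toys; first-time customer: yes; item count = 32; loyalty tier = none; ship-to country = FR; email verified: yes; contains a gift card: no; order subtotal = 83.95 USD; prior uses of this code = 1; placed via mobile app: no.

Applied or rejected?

Rejected

Atomic conditions:
  loyalty tier = gold: none == gold is false
  first-time customer: yes → true
  item count ≥ 11: 32 ≥ 11 is true
  order subtotal ≥ 297.57 USD: 83.95 ≥ 297.57 is false
  account age < 197 days: 2015 < 197 is false
  order placed on a weekend: yes → true
  order subtotal ≥ 809.35 USD: 83.95 ≥ 809.35 is false
  email verified: yes → true
  prior uses of this code ≥ 8: 1 ≥ 8 is false
  primary category = toys: toys == toys is true
  primary category ∈ {books, electronics, grocery}: toys is not in the set → false
  contains a gift card: no → false
  NOT placed via mobile app: no → true
  ship-to country = FR: FR == FR is true
  item count ≤ 34: 32 ≤ 34 is true
Combine:
[1.1.1.1.2.1] true AND true = true
[1.1.1.1.2] NOT true = false
[1.1.1.1] false OR false = false
[1.1.1.2.3] true AND false = false
[1.1.1.2] false OR false OR false = false
[1.1.1] false OR false = false
[1.1.2.1.1.1] NOT true = false
[1.1.2.1.1.2] false AND true = false
[1.1.2.1.1] false OR false = false
[1.1.2.1] NOT false = true
[1.1.2.2.3] true AND true = true
[1.1.2.2] false OR false OR true = true
[1.1.2] true AND true = true
[1.1] false OR true = true
[1] NOT true = false
[2] true → true = true
[root] false AND true = false
Overall: false → rejected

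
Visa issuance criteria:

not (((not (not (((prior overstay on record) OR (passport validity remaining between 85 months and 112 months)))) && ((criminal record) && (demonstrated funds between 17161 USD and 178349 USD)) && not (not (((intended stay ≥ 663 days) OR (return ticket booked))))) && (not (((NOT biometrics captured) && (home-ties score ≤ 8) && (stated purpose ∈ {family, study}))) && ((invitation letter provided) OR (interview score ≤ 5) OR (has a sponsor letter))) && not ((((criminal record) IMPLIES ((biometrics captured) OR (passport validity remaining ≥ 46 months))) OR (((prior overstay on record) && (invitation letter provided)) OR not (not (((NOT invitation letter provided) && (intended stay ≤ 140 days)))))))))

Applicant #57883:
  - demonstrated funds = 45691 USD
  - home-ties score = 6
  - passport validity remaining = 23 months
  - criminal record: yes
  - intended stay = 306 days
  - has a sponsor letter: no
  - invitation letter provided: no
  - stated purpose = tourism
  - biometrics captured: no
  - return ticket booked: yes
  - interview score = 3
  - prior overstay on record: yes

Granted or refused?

Atomic conditions:
  prior overstay on record: yes → true
  passport validity remaining between 85 months and 112 months: 23 in [85, 112] is false
  criminal record: yes → true
  demonstrated funds between 17161 USD and 178349 USD: 45691 in [17161, 178349] is true
  intended stay ≥ 663 days: 306 ≥ 663 is false
  return ticket booked: yes → true
  NOT biometrics captured: no → true
  home-ties score ≤ 8: 6 ≤ 8 is true
  stated purpose ∈ {family, study}: tourism is not in the set → false
  invitation letter provided: no → false
  interview score ≤ 5: 3 ≤ 5 is true
  has a sponsor letter: no → false
  biometrics captured: no → false
  passport validity remaining ≥ 46 months: 23 ≥ 46 is false
  NOT invitation letter provided: no → true
  intended stay ≤ 140 days: 306 ≤ 140 is false
Combine:
[1.1.1.1.1] true OR false = true
[1.1.1.1] NOT true = false
[1.1.1] NOT false = true
[1.1.2] true AND true = true
[1.1.3.1.1] false OR true = true
[1.1.3.1] NOT true = false
[1.1.3] NOT false = true
[1.1] true AND true AND true = true
[1.2.1.1] true AND true AND false = false
[1.2.1] NOT false = true
[1.2.2] false OR true OR false = true
[1.2] true AND true = true
[1.3.1.1.2] false OR false = false
[1.3.1.1] true → false = false
[1.3.1.2.1] true AND false = false
[1.3.1.2.2.1.1] true AND false = false
[1.3.1.2.2.1] NOT false = true
[1.3.1.2.2] NOT true = false
[1.3.1.2] false OR false = false
[1.3.1] false OR false = false
[1.3] NOT false = true
[1] true AND true AND true = true
[root] NOT true = false
Overall: false → refused

Refused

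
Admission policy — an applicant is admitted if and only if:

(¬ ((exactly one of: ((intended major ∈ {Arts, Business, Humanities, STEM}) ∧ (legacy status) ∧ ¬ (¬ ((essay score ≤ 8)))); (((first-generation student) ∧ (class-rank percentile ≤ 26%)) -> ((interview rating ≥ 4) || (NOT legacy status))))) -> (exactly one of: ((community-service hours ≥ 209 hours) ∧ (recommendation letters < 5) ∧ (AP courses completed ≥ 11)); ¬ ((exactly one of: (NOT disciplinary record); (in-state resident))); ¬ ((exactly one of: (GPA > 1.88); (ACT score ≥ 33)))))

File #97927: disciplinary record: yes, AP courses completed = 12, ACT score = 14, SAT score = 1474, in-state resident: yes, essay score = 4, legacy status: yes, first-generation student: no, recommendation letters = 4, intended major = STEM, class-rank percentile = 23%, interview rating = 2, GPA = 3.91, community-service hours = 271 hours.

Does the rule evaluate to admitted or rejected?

Admitted

Atomic conditions:
  intended major ∈ {Arts, Business, Humanities, STEM}: STEM is in the set → true
  legacy status: yes → true
  essay score ≤ 8: 4 ≤ 8 is true
  first-generation student: no → false
  class-rank percentile ≤ 26%: 23 ≤ 26 is true
  interview rating ≥ 4: 2 ≥ 4 is false
  NOT legacy status: yes → false
  community-service hours ≥ 209 hours: 271 ≥ 209 is true
  recommendation letters < 5: 4 < 5 is true
  AP courses completed ≥ 11: 12 ≥ 11 is true
  NOT disciplinary record: yes → false
  in-state resident: yes → true
  GPA > 1.88: 3.91 > 1.88 is true
  ACT score ≥ 33: 14 ≥ 33 is false
Combine:
[1.1.1.3.1] NOT true = false
[1.1.1.3] NOT false = true
[1.1.1] true AND true AND true = true
[1.1.2.1] false AND true = false
[1.1.2.2] false OR false = false
[1.1.2] false → false (antecedent false ⇒ implication holds) = true
[1.1] exactly-one(true, true) = false
[1] NOT false = true
[2.1] true AND true AND true = true
[2.2.1] exactly-one(false, true) = true
[2.2] NOT true = false
[2.3.1] exactly-one(true, false) = true
[2.3] NOT true = false
[2] exactly-one(true, false, false) = true
[root] true → true = true
Overall: true → admitted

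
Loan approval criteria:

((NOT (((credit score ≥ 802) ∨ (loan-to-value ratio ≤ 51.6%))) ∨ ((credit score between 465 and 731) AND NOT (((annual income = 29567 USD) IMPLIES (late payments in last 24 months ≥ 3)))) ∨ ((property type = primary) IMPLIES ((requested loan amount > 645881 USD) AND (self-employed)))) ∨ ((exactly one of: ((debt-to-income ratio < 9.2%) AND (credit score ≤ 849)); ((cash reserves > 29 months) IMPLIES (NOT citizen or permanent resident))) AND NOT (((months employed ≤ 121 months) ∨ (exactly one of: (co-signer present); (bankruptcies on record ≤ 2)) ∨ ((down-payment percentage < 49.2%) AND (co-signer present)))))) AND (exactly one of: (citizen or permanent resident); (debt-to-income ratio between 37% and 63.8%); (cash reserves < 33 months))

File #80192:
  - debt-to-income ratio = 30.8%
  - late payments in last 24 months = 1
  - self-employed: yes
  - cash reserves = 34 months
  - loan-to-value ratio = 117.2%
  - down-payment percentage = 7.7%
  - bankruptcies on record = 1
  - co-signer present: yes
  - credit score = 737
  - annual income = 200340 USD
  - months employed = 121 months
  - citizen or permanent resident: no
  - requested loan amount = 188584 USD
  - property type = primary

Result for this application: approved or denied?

Denied

Atomic conditions:
  credit score ≥ 802: 737 ≥ 802 is false
  loan-to-value ratio ≤ 51.6%: 117.2 ≤ 51.6 is false
  credit score between 465 and 731: 737 in [465, 731] is false
  annual income = 29567 USD: 200340 == 29567 is false
  late payments in last 24 months ≥ 3: 1 ≥ 3 is false
  property type = primary: primary == primary is true
  requested loan amount > 645881 USD: 188584 > 645881 is false
  self-employed: yes → true
  debt-to-income ratio < 9.2%: 30.8 < 9.2 is false
  credit score ≤ 849: 737 ≤ 849 is true
  cash reserves > 29 months: 34 > 29 is true
  NOT citizen or permanent resident: no → true
  months employed ≤ 121 months: 121 ≤ 121 is true
  co-signer present: yes → true
  bankruptcies on record ≤ 2: 1 ≤ 2 is true
  down-payment percentage < 49.2%: 7.7 < 49.2 is true
  citizen or permanent resident: no → false
  debt-to-income ratio between 37% and 63.8%: 30.8 in [37, 63.8] is false
  cash reserves < 33 months: 34 < 33 is false
Combine:
[1.1.1.1] false OR false = false
[1.1.1] NOT false = true
[1.1.2.2.1] false → false (antecedent false ⇒ implication holds) = true
[1.1.2.2] NOT true = false
[1.1.2] false AND false = false
[1.1.3.2] false AND true = false
[1.1.3] true → false = false
[1.1] true OR false OR false = true
[1.2.1.1] false AND true = false
[1.2.1.2] true → true = true
[1.2.1] exactly-one(false, true) = true
[1.2.2.1.2] exactly-one(true, true) = false
[1.2.2.1.3] true AND true = true
[1.2.2.1] true OR false OR true = true
[1.2.2] NOT true = false
[1.2] true AND false = false
[1] true OR false = true
[2] exactly-one(false, false, false) = false
[root] true AND false = false
Overall: false → denied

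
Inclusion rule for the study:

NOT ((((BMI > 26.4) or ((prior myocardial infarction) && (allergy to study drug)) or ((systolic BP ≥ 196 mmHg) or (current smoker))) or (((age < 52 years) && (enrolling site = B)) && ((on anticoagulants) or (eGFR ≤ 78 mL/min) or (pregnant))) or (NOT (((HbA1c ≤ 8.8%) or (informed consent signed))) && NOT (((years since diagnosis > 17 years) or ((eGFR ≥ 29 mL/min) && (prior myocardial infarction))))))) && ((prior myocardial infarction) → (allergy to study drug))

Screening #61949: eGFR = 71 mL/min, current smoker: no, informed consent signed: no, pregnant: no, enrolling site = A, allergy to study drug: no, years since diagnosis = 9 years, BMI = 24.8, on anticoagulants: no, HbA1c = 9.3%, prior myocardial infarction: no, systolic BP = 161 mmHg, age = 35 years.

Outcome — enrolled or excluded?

Excluded

Atomic conditions:
  BMI > 26.4: 24.8 > 26.4 is false
  prior myocardial infarction: no → false
  allergy to study drug: no → false
  systolic BP ≥ 196 mmHg: 161 ≥ 196 is false
  current smoker: no → false
  age < 52 years: 35 < 52 is true
  enrolling site = B: A == B is false
  on anticoagulants: no → false
  eGFR ≤ 78 mL/min: 71 ≤ 78 is true
  pregnant: no → false
  HbA1c ≤ 8.8%: 9.3 ≤ 8.8 is false
  informed consent signed: no → false
  years since diagnosis > 17 years: 9 > 17 is false
  eGFR ≥ 29 mL/min: 71 ≥ 29 is true
Combine:
[1.1.1.2] false AND false = false
[1.1.1.3] false OR false = false
[1.1.1] false OR false OR false = false
[1.1.2.1] true AND false = false
[1.1.2.2] false OR true OR false = true
[1.1.2] false AND true = false
[1.1.3.1.1] false OR false = false
[1.1.3.1] NOT false = true
[1.1.3.2.1.2] true AND false = false
[1.1.3.2.1] false OR false = false
[1.1.3.2] NOT false = true
[1.1.3] true AND true = true
[1.1] false OR false OR true = true
[1] NOT true = false
[2] false → false (antecedent false ⇒ implication holds) = true
[root] false AND true = false
Overall: false → excluded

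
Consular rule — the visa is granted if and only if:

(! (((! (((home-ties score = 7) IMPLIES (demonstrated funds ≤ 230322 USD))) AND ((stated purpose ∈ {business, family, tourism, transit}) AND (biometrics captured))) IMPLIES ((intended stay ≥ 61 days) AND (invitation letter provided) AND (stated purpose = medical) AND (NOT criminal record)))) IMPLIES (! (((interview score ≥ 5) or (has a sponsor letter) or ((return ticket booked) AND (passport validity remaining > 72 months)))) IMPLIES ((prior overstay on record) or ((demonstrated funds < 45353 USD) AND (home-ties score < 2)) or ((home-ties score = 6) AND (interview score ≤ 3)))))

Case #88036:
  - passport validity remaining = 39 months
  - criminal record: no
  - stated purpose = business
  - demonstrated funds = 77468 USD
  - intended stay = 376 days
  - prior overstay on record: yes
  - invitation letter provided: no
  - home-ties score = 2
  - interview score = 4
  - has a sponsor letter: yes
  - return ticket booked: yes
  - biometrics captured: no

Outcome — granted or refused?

Granted

Atomic conditions:
  home-ties score = 7: 2 == 7 is false
  demonstrated funds ≤ 230322 USD: 77468 ≤ 230322 is true
  stated purpose ∈ {business, family, tourism, transit}: business is in the set → true
  biometrics captured: no → false
  intended stay ≥ 61 days: 376 ≥ 61 is true
  invitation letter provided: no → false
  stated purpose = medical: business == medical is false
  NOT criminal record: no → true
  interview score ≥ 5: 4 ≥ 5 is false
  has a sponsor letter: yes → true
  return ticket booked: yes → true
  passport validity remaining > 72 months: 39 > 72 is false
  prior overstay on record: yes → true
  demonstrated funds < 45353 USD: 77468 < 45353 is false
  home-ties score < 2: 2 < 2 is false
  home-ties score = 6: 2 == 6 is false
  interview score ≤ 3: 4 ≤ 3 is false
Combine:
[1.1.1.1.1] false → true (antecedent false ⇒ implication holds) = true
[1.1.1.1] NOT true = false
[1.1.1.2] true AND false = false
[1.1.1] false AND false = false
[1.1.2] true AND false AND false AND true = false
[1.1] false → false (antecedent false ⇒ implication holds) = true
[1] NOT true = false
[2.1.1.3] true AND false = false
[2.1.1] false OR true OR false = true
[2.1] NOT true = false
[2.2.2] false AND false = false
[2.2.3] false AND false = false
[2.2] true OR false OR false = true
[2] false → true (antecedent false ⇒ implication holds) = true
[root] false → true (antecedent false ⇒ implication holds) = true
Overall: true → granted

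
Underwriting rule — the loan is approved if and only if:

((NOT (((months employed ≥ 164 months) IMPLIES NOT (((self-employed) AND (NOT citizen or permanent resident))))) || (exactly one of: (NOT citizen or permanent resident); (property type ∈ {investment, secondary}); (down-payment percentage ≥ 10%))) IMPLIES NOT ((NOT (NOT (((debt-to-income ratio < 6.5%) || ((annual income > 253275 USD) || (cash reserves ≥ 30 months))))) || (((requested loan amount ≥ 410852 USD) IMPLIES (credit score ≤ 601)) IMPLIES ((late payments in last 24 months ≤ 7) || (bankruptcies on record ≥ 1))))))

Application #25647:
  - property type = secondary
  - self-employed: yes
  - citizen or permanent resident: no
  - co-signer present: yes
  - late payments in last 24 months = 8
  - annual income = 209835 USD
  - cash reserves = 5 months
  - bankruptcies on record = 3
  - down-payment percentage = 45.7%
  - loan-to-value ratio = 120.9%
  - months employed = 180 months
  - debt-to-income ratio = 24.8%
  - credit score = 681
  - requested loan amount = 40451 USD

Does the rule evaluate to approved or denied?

Atomic conditions:
  months employed ≥ 164 months: 180 ≥ 164 is true
  self-employed: yes → true
  NOT citizen or permanent resident: no → true
  property type ∈ {investment, secondary}: secondary is in the set → true
  down-payment percentage ≥ 10%: 45.7 ≥ 10 is true
  debt-to-income ratio < 6.5%: 24.8 < 6.5 is false
  annual income > 253275 USD: 209835 > 253275 is false
  cash reserves ≥ 30 months: 5 ≥ 30 is false
  requested loan amount ≥ 410852 USD: 40451 ≥ 410852 is false
  credit score ≤ 601: 681 ≤ 601 is false
  late payments in last 24 months ≤ 7: 8 ≤ 7 is false
  bankruptcies on record ≥ 1: 3 ≥ 1 is true
Combine:
[1.1.1.2.1] true AND true = true
[1.1.1.2] NOT true = false
[1.1.1] true → false = false
[1.1] NOT false = true
[1.2] exactly-one(true, true, true) = false
[1] true OR false = true
[2.1.1.1.1.2] false OR false = false
[2.1.1.1.1] false OR false = false
[2.1.1.1] NOT false = true
[2.1.1] NOT true = false
[2.1.2.1] false → false (antecedent false ⇒ implication holds) = true
[2.1.2.2] false OR true = true
[2.1.2] true → true = true
[2.1] false OR true = true
[2] NOT true = false
[root] true → false = false
Overall: false → denied

Denied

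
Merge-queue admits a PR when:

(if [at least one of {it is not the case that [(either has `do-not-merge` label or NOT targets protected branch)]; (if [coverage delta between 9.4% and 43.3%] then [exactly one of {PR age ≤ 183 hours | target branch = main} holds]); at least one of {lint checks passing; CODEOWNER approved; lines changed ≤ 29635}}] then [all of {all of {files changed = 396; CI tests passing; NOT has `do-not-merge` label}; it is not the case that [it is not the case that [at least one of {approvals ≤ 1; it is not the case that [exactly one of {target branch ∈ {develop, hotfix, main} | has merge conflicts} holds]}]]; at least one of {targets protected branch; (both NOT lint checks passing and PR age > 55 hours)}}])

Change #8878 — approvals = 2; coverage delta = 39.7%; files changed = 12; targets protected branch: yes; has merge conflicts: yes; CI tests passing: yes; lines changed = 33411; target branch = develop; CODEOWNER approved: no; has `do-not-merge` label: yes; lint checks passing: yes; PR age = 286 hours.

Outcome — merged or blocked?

Atomic conditions:
  has `do-not-merge` label: yes → true
  NOT targets protected branch: yes → false
  coverage delta between 9.4% and 43.3%: 39.7 in [9.4, 43.3] is true
  PR age ≤ 183 hours: 286 ≤ 183 is false
  target branch = main: develop == main is false
  lint checks passing: yes → true
  CODEOWNER approved: no → false
  lines changed ≤ 29635: 33411 ≤ 29635 is false
  files changed = 396: 12 == 396 is false
  CI tests passing: yes → true
  NOT has `do-not-merge` label: yes → false
  approvals ≤ 1: 2 ≤ 1 is false
  target branch ∈ {develop, hotfix, main}: develop is in the set → true
  has merge conflicts: yes → true
  targets protected branch: yes → true
  NOT lint checks passing: yes → false
  PR age > 55 hours: 286 > 55 is true
Combine:
[1.1.1] true OR false = true
[1.1] NOT true = false
[1.2.2] exactly-one(false, false) = false
[1.2] true → false = false
[1.3] true OR false OR false = true
[1] false OR false OR true = true
[2.1] false AND true AND false = false
[2.2.1.1.2.1] exactly-one(true, true) = false
[2.2.1.1.2] NOT false = true
[2.2.1.1] false OR true = true
[2.2.1] NOT true = false
[2.2] NOT false = true
[2.3.2] false AND true = false
[2.3] true OR false = true
[2] false AND true AND true = false
[root] true → false = false
Overall: false → blocked

Blocked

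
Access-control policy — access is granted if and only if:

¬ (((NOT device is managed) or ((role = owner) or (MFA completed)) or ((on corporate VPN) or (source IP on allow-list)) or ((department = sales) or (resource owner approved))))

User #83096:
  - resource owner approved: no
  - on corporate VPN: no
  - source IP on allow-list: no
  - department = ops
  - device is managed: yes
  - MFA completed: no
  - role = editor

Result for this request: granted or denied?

Granted

Atomic conditions:
  NOT device is managed: yes → false
  role = owner: editor == owner is false
  MFA completed: no → false
  on corporate VPN: no → false
  source IP on allow-list: no → false
  department = sales: ops == sales is false
  resource owner approved: no → false
Combine:
[1.2] false OR false = false
[1.3] false OR false = false
[1.4] false OR false = false
[1] false OR false OR false OR false = false
[root] NOT false = true
Overall: true → granted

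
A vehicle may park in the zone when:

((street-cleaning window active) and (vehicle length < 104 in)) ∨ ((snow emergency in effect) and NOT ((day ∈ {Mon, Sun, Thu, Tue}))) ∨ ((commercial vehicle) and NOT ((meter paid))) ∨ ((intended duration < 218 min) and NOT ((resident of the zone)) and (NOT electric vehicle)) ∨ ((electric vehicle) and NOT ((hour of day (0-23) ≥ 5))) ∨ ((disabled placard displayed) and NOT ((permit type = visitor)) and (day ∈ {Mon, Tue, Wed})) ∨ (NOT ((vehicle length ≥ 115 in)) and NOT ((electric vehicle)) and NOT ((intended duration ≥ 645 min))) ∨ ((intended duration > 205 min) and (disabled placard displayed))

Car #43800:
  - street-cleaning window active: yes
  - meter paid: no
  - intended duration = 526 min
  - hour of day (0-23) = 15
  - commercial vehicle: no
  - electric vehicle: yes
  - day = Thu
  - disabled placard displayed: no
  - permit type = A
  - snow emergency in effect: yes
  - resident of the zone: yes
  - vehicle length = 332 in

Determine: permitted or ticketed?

Atomic conditions:
  street-cleaning window active: yes → true
  vehicle length < 104 in: 332 < 104 is false
  snow emergency in effect: yes → true
  day ∈ {Mon, Sun, Thu, Tue}: Thu is in the set → true
  commercial vehicle: no → false
  meter paid: no → false
  intended duration < 218 min: 526 < 218 is false
  resident of the zone: yes → true
  NOT electric vehicle: yes → false
  electric vehicle: yes → true
  hour of day (0-23) ≥ 5: 15 ≥ 5 is true
  disabled placard displayed: no → false
  permit type = visitor: A == visitor is false
  day ∈ {Mon, Tue, Wed}: Thu is not in the set → false
  vehicle length ≥ 115 in: 332 ≥ 115 is true
  intended duration ≥ 645 min: 526 ≥ 645 is false
  intended duration > 205 min: 526 > 205 is true
Combine:
[1] true AND false = false
[2.2] NOT true = false
[2] true AND false = false
[3.2] NOT false = true
[3] false AND true = false
[4.2] NOT true = false
[4] false AND false AND false = false
[5.2] NOT true = false
[5] true AND false = false
[6.2] NOT false = true
[6] false AND true AND false = false
[7.1] NOT true = false
[7.2] NOT true = false
[7.3] NOT false = true
[7] false AND false AND true = false
[8] true AND false = false
[root] false OR false OR false OR false OR false OR false OR false OR false = false
Overall: false → ticketed

Ticketed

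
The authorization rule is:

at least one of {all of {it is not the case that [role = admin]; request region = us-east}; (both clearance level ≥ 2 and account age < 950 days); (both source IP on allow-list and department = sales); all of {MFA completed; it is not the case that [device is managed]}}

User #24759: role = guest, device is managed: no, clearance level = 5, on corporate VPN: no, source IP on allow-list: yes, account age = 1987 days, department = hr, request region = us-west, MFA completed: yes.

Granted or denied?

Atomic conditions:
  role = admin: guest == admin is false
  request region = us-east: us-west == us-east is false
  clearance level ≥ 2: 5 ≥ 2 is true
  account age < 950 days: 1987 < 950 is false
  source IP on allow-list: yes → true
  department = sales: hr == sales is false
  MFA completed: yes → true
  device is managed: no → false
Combine:
[1.1] NOT false = true
[1] true AND false = false
[2] true AND false = false
[3] true AND false = false
[4.2] NOT false = true
[4] true AND true = true
[root] false OR false OR false OR true = true
Overall: true → granted

Granted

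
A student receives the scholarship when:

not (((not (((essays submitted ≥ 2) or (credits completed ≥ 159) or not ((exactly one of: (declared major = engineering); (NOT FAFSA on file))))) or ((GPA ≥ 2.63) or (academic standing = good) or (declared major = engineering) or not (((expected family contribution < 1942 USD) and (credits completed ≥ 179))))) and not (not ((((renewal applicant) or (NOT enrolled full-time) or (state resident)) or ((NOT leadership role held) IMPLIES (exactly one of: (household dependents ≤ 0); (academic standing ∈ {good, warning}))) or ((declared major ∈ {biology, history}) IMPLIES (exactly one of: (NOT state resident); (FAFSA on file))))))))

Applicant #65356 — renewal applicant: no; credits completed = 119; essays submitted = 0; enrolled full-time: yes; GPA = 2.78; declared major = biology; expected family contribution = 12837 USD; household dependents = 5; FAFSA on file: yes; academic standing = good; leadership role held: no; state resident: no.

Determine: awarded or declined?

Atomic conditions:
  essays submitted ≥ 2: 0 ≥ 2 is false
  credits completed ≥ 159: 119 ≥ 159 is false
  declared major = engineering: biology == engineering is false
  NOT FAFSA on file: yes → false
  GPA ≥ 2.63: 2.78 ≥ 2.63 is true
  academic standing = good: good == good is true
  expected family contribution < 1942 USD: 12837 < 1942 is false
  credits completed ≥ 179: 119 ≥ 179 is false
  renewal applicant: no → false
  NOT enrolled full-time: yes → false
  state resident: no → false
  NOT leadership role held: no → true
  household dependents ≤ 0: 5 ≤ 0 is false
  academic standing ∈ {good, warning}: good is in the set → true
  declared major ∈ {biology, history}: biology is in the set → true
  NOT state resident: no → true
  FAFSA on file: yes → true
Combine:
[1.1.1.1.3.1] exactly-one(false, false) = false
[1.1.1.1.3] NOT false = true
[1.1.1.1] false OR false OR true = true
[1.1.1] NOT true = false
[1.1.2.4.1] false AND false = false
[1.1.2.4] NOT false = true
[1.1.2] true OR true OR false OR true = true
[1.1] false OR true = true
[1.2.1.1.1] false OR false OR false = false
[1.2.1.1.2.2] exactly-one(false, true) = true
[1.2.1.1.2] true → true = true
[1.2.1.1.3.2] exactly-one(true, true) = false
[1.2.1.1.3] true → false = false
[1.2.1.1] false OR true OR false = true
[1.2.1] NOT true = false
[1.2] NOT false = true
[1] true AND true = true
[root] NOT true = false
Overall: false → declined

Declined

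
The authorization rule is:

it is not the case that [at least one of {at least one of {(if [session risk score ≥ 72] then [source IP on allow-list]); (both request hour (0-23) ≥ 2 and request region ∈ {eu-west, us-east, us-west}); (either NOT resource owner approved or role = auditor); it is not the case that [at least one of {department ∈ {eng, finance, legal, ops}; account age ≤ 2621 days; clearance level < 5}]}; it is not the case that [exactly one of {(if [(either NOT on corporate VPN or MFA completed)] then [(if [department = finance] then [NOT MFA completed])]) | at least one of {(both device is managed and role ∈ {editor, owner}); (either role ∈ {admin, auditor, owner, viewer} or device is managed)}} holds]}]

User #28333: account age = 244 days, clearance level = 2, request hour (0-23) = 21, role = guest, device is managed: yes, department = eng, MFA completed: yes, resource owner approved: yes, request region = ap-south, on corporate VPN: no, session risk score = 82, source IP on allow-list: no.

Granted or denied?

Atomic conditions:
  session risk score ≥ 72: 82 ≥ 72 is true
  source IP on allow-list: no → false
  request hour (0-23) ≥ 2: 21 ≥ 2 is true
  request region ∈ {eu-west, us-east, us-west}: ap-south is not in the set → false
  NOT resource owner approved: yes → false
  role = auditor: guest == auditor is false
  department ∈ {eng, finance, legal, ops}: eng is in the set → true
  account age ≤ 2621 days: 244 ≤ 2621 is true
  clearance level < 5: 2 < 5 is true
  NOT on corporate VPN: no → true
  MFA completed: yes → true
  department = finance: eng == finance is false
  NOT MFA completed: yes → false
  device is managed: yes → true
  role ∈ {editor, owner}: guest is not in the set → false
  role ∈ {admin, auditor, owner, viewer}: guest is not in the set → false
Combine:
[1.1.1] true → false = false
[1.1.2] true AND false = false
[1.1.3] false OR false = false
[1.1.4.1] true OR true OR true = true
[1.1.4] NOT true = false
[1.1] false OR false OR false OR false = false
[1.2.1.1.1] true OR true = true
[1.2.1.1.2] false → false (antecedent false ⇒ implication holds) = true
[1.2.1.1] true → true = true
[1.2.1.2.1] true AND false = false
[1.2.1.2.2] false OR true = true
[1.2.1.2] false OR true = true
[1.2.1] exactly-one(true, true) = false
[1.2] NOT false = true
[1] false OR true = true
[root] NOT true = false
Overall: false → denied

Denied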